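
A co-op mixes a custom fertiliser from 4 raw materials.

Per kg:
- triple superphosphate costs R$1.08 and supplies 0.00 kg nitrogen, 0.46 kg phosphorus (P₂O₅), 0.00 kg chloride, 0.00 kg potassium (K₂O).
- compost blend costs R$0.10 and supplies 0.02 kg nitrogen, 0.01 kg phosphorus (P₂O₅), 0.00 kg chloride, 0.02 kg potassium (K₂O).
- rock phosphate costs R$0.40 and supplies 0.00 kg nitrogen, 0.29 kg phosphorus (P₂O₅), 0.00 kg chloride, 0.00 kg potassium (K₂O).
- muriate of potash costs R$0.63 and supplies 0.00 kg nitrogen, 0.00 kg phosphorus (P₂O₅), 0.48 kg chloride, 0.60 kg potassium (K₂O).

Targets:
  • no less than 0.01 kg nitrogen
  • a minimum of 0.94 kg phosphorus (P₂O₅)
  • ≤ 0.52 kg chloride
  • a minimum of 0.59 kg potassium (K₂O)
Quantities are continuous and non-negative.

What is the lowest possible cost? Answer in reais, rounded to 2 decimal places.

R$1.95

Let x1 = kg of triple superphosphate, x2 = kg of compost blend, x3 = kg of rock phosphate, x4 = kg of muriate of potash.
Minimise 1.08x1 + 0.1x2 + 0.4x3 + 0.63x4 with:
  0.02x2 ≥ 0.01   (nitrogen)
  0.46x1 + 0.01x2 + 0.29x3 ≥ 0.94   (phosphorus (P₂O₅))
  0.48x4 ≤ 0.52   (chloride)
  0.02x2 + 0.6x4 ≥ 0.59   (potassium (K₂O))
  x1, x2, x3, x4 ≥ 0.
The optimal basis is {compost blend, rock phosphate, muriate of potash}; triple superphosphate drops out. Binding constraints: nitrogen, phosphorus (P₂O₅), potassium (K₂O).
Solving gives x2 = 0.5, x3 = 3.224, x4 = 0.9667.
Cost = 0.1·0.5 + 0.4·3.224 + 0.63·0.9667 = 1.9486.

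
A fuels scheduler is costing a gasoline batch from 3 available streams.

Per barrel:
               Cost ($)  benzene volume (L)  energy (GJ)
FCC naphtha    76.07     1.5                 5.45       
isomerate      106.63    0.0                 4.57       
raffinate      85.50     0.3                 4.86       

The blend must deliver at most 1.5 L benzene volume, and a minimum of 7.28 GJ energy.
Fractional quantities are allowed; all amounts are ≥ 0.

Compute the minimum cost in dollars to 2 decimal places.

Let x1 = barrels of FCC naphtha, x2 = barrels of isomerate, x3 = barrels of raffinate.
min 76.07x1 + 106.63x2 + 85.5x3 s.t.:
  1.5x1 + 0.3x3 ≤ 1.5   (benzene volume)
  5.45x1 + 4.57x2 + 4.86x3 ≥ 7.28   (energy)
  x1, x2, x3 ≥ 0.
At the optimum only FCC naphtha, raffinate are positive (isomerate = 0). The benzene volume and energy requirements are met with equality.
Optimal quantities: FCC naphtha = 0.9029 barrels, raffinate = 0.4854 barrels.
Objective = 76.07·0.9029 + 85.5·0.4854 = 110.1853.

$110.19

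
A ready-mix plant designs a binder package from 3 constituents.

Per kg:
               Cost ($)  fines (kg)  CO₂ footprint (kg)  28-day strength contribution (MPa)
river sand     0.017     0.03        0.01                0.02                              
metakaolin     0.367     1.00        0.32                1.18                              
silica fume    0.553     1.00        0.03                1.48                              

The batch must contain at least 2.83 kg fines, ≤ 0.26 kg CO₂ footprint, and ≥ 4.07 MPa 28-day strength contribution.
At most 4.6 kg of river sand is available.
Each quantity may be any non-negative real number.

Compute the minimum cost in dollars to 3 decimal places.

Let x1 = kg of river sand, x2 = kg of metakaolin, x3 = kg of silica fume.
Minimize 0.017x1 + 0.367x2 + 0.553x3 with:
  0.03x1 + 1x2 + 1x3 ≥ 2.83   (fines)
  0.01x1 + 0.32x2 + 0.03x3 ≤ 0.26   (CO₂ footprint)
  0.02x1 + 1.18x2 + 1.48x3 ≥ 4.07   (28-day strength contribution)
  x1 ≤ 4.6
  x1, x2, x3 ≥ 0.
The cheapest feasible vertex uses only metakaolin, silica fume; river sand is not used. There the CO₂ footprint and 28-day strength contribution constraints are tight.
Optimal quantities: metakaolin = 0.5995 kg, silica fume = 2.272 kg.
Hence cost = 0.367·0.5995 + 0.553·2.272 = $1.47643.

$1.476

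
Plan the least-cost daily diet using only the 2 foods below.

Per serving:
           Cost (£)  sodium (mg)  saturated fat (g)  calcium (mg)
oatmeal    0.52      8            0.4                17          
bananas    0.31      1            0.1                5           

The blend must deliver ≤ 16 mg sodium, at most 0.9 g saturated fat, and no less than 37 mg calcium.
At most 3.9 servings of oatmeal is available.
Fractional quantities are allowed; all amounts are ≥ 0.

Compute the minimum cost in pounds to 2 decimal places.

Treat it as an LP. Let x1 = servings of oatmeal, x2 = servings of bananas.
Minimise 0.52x1 + 0.31x2 s.t.:
  8x1 + 1x2 ≤ 16   (sodium)
  0.4x1 + 0.1x2 ≤ 0.9   (saturated fat)
  17x1 + 5x2 ≥ 37   (calcium)
  x1 ≤ 3.9
  x1, x2 ≥ 0.
Both inputs are positive at the optimum. Binding constraints: sodium and calcium.
Solving gives x1 = 1.87, x2 = 1.043.
Cost = 0.52·1.87 + 0.31·1.043 = 1.2957.

£1.30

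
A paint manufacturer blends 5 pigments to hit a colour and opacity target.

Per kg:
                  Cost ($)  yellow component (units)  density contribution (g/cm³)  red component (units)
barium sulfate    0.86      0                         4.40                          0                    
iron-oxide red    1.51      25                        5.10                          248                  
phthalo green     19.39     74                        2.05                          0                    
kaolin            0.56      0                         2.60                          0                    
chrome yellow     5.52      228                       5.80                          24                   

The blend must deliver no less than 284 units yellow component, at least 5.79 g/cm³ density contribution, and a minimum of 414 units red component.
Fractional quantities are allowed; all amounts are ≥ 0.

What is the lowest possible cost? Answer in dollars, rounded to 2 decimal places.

$8.29

Let x1 = kg of barium sulfate, x2 = kg of iron-oxide red, x3 = kg of phthalo green, x4 = kg of kaolin, x5 = kg of chrome yellow.
Minimize 0.86x1 + 1.51x2 + 19.39x3 + 0.56x4 + 5.52x5 subject to:
  25x2 + 74x3 + 228x5 ≥ 284   (yellow component)
  4.4x1 + 5.1x2 + 2.05x3 + 2.6x4 + 5.8x5 ≥ 5.79   (density contribution)
  248x2 + 24x5 ≥ 414   (red component)
  x1, x2, x3, x4, x5 ≥ 0.
At the optimum only iron-oxide red, chrome yellow are positive (barium sulfate, phthalo green, kaolin = 0). The yellow component and red component requirements are met with equality.
Optimal quantities: iron-oxide red = 1.565 kg, chrome yellow = 1.074 kg.
Total cost: 1.51·1.565 + 5.52·1.074 = 8.2916.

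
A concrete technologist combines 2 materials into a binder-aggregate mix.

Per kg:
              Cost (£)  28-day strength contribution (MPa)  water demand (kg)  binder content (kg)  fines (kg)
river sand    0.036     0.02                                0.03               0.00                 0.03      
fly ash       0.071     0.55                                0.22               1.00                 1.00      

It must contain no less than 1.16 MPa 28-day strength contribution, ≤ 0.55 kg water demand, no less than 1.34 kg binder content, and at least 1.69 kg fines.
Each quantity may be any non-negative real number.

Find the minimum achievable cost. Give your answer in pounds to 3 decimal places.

Let x1 = kg of river sand, x2 = kg of fly ash.
Minimize 0.036x1 + 0.071x2 subject to:
  0.02x1 + 0.55x2 ≥ 1.16   (28-day strength contribution)
  0.03x1 + 0.22x2 ≤ 0.55   (water demand)
  1x2 ≥ 1.34   (binder content)
  0.03x1 + 1x2 ≥ 1.69   (fines)
  x1, x2 ≥ 0.
The optimal basis is {fly ash}; river sand drops out. There the 28-day strength contribution constraint is tight.
Optimal quantities: fly ash = 2.109 kg.
Total cost: 0.071·2.109 = 0.14974.

£0.150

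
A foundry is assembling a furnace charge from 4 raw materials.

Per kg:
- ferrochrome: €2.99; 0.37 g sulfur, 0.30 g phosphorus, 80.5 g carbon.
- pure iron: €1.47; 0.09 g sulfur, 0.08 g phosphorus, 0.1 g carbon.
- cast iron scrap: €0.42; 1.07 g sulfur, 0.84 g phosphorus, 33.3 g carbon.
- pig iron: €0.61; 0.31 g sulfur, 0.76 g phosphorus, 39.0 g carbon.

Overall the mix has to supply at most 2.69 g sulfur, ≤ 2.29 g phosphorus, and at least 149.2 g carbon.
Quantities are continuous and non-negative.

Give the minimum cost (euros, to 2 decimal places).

€3.18

Set it up as a linear program. Let x1 = kg of ferrochrome, x2 = kg of pure iron, x3 = kg of cast iron scrap, x4 = kg of pig iron.
Minimise 2.99x1 + 1.47x2 + 0.42x3 + 0.61x4 s.t.:
  0.37x1 + 0.09x2 + 1.07x3 + 0.31x4 ≤ 2.69   (sulfur)
  0.3x1 + 0.08x2 + 0.84x3 + 0.76x4 ≤ 2.29   (phosphorus)
  80.5x1 + 0.1x2 + 33.3x3 + 39x4 ≥ 149.2   (carbon)
  x1, x2, x3, x4 ≥ 0.
The minimum-cost mix takes nothing from pure iron, cast iron scrap — only ferrochrome, pig iron. The phosphorus and carbon requirements are met with equality.
Solving gives x1 = 0.4867, x4 = 2.821.
Total cost: 2.99·0.4867 + 0.61·2.821 = 3.1760.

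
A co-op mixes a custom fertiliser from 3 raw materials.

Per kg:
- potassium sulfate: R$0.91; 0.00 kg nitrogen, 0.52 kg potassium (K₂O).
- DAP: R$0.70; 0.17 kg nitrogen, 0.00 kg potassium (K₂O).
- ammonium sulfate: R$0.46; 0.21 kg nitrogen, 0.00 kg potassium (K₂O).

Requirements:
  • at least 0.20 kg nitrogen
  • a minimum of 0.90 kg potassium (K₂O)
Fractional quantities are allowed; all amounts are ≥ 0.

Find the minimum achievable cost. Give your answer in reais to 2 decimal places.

R$2.01

This is a linear program. Let x1 = kg of potassium sulfate, x2 = kg of DAP, x3 = kg of ammonium sulfate.
min 0.91x1 + 0.7x2 + 0.46x3 s.t.:
  0.17x2 + 0.21x3 ≥ 0.2   (nitrogen)
  0.52x1 ≥ 0.9   (potassium (K₂O))
  x1, x2, x3 ≥ 0.
At the optimum only potassium sulfate, ammonium sulfate are positive (DAP = 0). The nitrogen and potassium (K₂O) requirements are met with equality.
So potassium sulfate = 1.731 kg, ammonium sulfate = 0.9524 kg.
Total cost: 0.91·1.731 + 0.46·0.9524 = 2.0133.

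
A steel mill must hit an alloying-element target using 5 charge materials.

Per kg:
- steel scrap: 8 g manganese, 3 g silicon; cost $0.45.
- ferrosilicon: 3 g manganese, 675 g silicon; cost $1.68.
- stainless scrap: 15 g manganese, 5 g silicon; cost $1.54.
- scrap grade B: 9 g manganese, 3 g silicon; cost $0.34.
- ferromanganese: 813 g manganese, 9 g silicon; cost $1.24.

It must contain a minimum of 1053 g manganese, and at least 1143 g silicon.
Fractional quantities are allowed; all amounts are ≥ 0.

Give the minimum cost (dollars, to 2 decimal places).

Treat it as an LP. Let x1 = kg of steel scrap, x2 = kg of ferrosilicon, x3 = kg of stainless scrap, x4 = kg of scrap grade B, x5 = kg of ferromanganese.
Minimise 0.45x1 + 1.68x2 + 1.54x3 + 0.34x4 + 1.24x5 subject to:
  8x1 + 3x2 + 15x3 + 9x4 + 813x5 ≥ 1053   (manganese)
  3x1 + 675x2 + 5x3 + 3x4 + 9x5 ≥ 1143   (silicon)
  x1, x2, x3, x4, x5 ≥ 0.
The cheapest feasible vertex uses only ferrosilicon, ferromanganese; steel scrap, stainless scrap, scrap grade B are not used. There the manganese and silicon constraints are tight.
That vertex is x2 = 1.676, x5 = 1.289.
Objective = 1.68·1.676 + 1.24·1.289 = 4.4140.

$4.41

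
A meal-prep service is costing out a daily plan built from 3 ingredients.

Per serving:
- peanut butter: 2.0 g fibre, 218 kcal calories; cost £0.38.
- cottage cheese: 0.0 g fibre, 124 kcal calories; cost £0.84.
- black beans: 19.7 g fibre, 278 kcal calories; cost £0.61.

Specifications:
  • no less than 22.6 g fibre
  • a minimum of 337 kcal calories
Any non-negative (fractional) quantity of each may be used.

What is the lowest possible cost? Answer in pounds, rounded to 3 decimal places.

Let x1 = servings of peanut butter, x2 = servings of cottage cheese, x3 = servings of black beans.
Minimize 0.38x1 + 0.84x2 + 0.61x3 subject to:
  2x1 + 19.7x3 ≥ 22.6   (fibre)
  218x1 + 124x2 + 278x3 ≥ 337   (calories)
  x1, x2, x3 ≥ 0.
The cheapest feasible vertex uses only peanut butter, black beans; cottage cheese is not used. Binding constraints: fibre and calories.
Optimal quantities: peanut butter = 0.09525 servings, black beans = 1.138 servings.
Total cost: 0.38·0.09525 + 0.61·1.138 = 0.73038.

£0.730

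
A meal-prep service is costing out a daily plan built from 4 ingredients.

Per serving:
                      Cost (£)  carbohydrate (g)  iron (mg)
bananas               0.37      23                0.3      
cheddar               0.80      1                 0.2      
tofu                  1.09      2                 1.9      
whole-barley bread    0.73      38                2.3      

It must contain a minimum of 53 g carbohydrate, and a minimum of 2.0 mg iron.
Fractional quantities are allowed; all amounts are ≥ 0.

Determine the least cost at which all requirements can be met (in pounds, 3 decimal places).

£0.939

This is a linear program. Let x1 = servings of bananas, x2 = servings of cheddar, x3 = servings of tofu, x4 = servings of whole-barley bread.
Minimise 0.37x1 + 0.8x2 + 1.09x3 + 0.73x4 with:
  23x1 + 1x2 + 2x3 + 38x4 ≥ 53   (carbohydrate)
  0.3x1 + 0.2x2 + 1.9x3 + 2.3x4 ≥ 2   (iron)
  x1, x2, x3, x4 ≥ 0.
The minimum-cost mix takes nothing from cheddar, tofu — only bananas, whole-barley bread. There the carbohydrate and iron constraints are tight.
That vertex is x1 = 1.106, x4 = 0.7253.
Cost = 0.37·1.106 + 0.73·0.7253 = 0.93869.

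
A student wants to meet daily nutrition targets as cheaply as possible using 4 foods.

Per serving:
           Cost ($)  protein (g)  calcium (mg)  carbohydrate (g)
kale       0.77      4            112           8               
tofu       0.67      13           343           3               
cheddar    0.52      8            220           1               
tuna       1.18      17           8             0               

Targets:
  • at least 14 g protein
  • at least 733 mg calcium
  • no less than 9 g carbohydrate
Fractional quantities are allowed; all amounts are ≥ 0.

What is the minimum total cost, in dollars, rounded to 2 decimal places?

Treat it as an LP. Let x1 = servings of kale, x2 = servings of tofu, x3 = servings of cheddar, x4 = servings of tuna.
Minimize 0.77x1 + 0.67x2 + 0.52x3 + 1.18x4 subject to:
  4x1 + 13x2 + 8x3 + 17x4 ≥ 14   (protein)
  112x1 + 343x2 + 220x3 + 8x4 ≥ 733   (calcium)
  8x1 + 3x2 + 1x3 ≥ 9   (carbohydrate)
  x1, x2, x3, x4 ≥ 0.
The minimum-cost mix takes nothing from cheddar, tuna — only kale, tofu. Binding constraints: calcium and carbohydrate.
So kale = 0.3688 servings, tofu = 2.017 servings.
Cost = 0.77·0.3688 + 0.67·2.017 = 1.6354.

$1.64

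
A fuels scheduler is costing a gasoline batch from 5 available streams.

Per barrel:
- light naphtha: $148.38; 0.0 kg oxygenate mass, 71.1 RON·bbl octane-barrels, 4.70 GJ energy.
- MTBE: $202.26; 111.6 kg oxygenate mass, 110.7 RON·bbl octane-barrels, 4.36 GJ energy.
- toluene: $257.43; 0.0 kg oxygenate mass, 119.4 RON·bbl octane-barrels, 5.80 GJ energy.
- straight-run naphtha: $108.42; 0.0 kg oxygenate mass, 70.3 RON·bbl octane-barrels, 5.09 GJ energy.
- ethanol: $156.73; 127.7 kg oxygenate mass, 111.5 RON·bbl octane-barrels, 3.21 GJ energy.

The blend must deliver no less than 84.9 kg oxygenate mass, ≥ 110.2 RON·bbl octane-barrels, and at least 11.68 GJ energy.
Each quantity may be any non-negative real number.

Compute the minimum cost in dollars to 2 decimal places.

$307.53

Set it up as a linear program. Let x1 = barrels of light naphtha, x2 = barrels of MTBE, x3 = barrels of toluene, x4 = barrels of straight-run naphtha, x5 = barrels of ethanol.
Minimise 148.38x1 + 202.26x2 + 257.43x3 + 108.42x4 + 156.73x5 subject to:
  111.6x2 + 127.7x5 ≥ 84.9   (oxygenate mass)
  71.1x1 + 110.7x2 + 119.4x3 + 70.3x4 + 111.5x5 ≥ 110.2   (octane-barrels)
  4.7x1 + 4.36x2 + 5.8x3 + 5.09x4 + 3.21x5 ≥ 11.68   (energy)
  x1, x2, x3, x4, x5 ≥ 0.
The cheapest feasible vertex uses only straight-run naphtha, ethanol; light naphtha, MTBE, toluene are not used. There the oxygenate mass and energy constraints are tight.
So straight-run naphtha = 1.8754 barrels, ethanol = 0.66484 barrels.
Total cost: 108.42·1.8754 + 156.73·0.66484 = 307.5312.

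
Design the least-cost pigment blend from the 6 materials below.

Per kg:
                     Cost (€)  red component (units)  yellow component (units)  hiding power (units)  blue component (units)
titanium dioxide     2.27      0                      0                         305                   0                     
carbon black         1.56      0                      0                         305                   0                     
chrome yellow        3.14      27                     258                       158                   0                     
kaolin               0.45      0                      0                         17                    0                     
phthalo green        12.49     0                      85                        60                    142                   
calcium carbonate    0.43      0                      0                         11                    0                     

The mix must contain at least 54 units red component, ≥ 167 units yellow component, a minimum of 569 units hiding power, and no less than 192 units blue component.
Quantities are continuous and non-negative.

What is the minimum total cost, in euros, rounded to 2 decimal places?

Treat it as an LP. Let x1 = kg of titanium dioxide, x2 = kg of carbon black, x3 = kg of chrome yellow, x4 = kg of kaolin, x5 = kg of phthalo green, x6 = kg of calcium carbonate.
min 2.27x1 + 1.56x2 + 3.14x3 + 0.45x4 + 12.49x5 + 0.43x6 s.t.:
  27x3 ≥ 54   (red component)
  258x3 + 85x5 ≥ 167   (yellow component)
  305x1 + 305x2 + 158x3 + 17x4 + 60x5 + 11x6 ≥ 569   (hiding power)
  142x5 ≥ 192   (blue component)
  x1, x2, x3, x4, x5, x6 ≥ 0.
The minimum-cost mix takes nothing from titanium dioxide, kaolin, calcium carbonate — only carbon black, chrome yellow, phthalo green. The red component, hiding power, blue component requirements are met with equality.
So carbon black = 0.5635 kg, chrome yellow = 2 kg, phthalo green = 1.352 kg.
Objective = 1.56·0.5635 + 3.14·2 + 12.49·1.352 = 24.0455.

€24.05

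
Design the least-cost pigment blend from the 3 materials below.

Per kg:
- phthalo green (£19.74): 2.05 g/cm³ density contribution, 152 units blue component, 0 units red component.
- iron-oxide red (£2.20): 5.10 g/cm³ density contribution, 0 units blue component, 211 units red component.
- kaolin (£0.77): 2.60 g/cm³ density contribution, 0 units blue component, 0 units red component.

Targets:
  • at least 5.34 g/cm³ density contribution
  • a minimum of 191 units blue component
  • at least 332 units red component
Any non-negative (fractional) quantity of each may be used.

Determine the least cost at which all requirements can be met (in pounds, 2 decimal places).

This is a linear program. Let x1 = kg of phthalo green, x2 = kg of iron-oxide red, x3 = kg of kaolin.
min 19.74x1 + 2.2x2 + 0.77x3 s.t.:
  2.05x1 + 5.1x2 + 2.6x3 ≥ 5.34   (density contribution)
  152x1 ≥ 191   (blue component)
  211x2 ≥ 332   (red component)
  x1, x2, x3 ≥ 0.
The cheapest feasible vertex uses only phthalo green, iron-oxide red; kaolin is not used. Binding constraints: blue component and red component.
Solving gives x1 = 1.257, x2 = 1.573.
Total cost: 19.74·1.257 + 2.2·1.573 = 28.2738.

£28.27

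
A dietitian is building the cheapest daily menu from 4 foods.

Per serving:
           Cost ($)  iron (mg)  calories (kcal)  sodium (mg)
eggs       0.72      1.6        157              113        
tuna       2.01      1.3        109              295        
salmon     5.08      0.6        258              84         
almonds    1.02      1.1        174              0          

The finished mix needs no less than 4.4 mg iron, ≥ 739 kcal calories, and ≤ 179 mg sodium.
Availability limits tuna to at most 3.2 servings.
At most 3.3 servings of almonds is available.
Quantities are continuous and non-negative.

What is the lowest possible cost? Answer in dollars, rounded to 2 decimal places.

$4.01

Let x1 = servings of eggs, x2 = servings of tuna, x3 = servings of salmon, x4 = servings of almonds.
Minimize 0.72x1 + 2.01x2 + 5.08x3 + 1.02x4 s.t.:
  1.6x1 + 1.3x2 + 0.6x3 + 1.1x4 ≥ 4.4   (iron)
  157x1 + 109x2 + 258x3 + 174x4 ≥ 739   (calories)
  113x1 + 295x2 + 84x3 ≤ 179   (sodium)
  x2 ≤ 3.2
  x4 ≤ 3.3
  x1, x2, x3, x4 ≥ 0.
The optimal basis is {eggs, almonds}; tuna, salmon drop out. Binding constraints: calories and sodium.
Solving gives x1 = 1.584, x4 = 2.818.
Total cost: 0.72·1.584 + 1.02·2.818 = 4.0148.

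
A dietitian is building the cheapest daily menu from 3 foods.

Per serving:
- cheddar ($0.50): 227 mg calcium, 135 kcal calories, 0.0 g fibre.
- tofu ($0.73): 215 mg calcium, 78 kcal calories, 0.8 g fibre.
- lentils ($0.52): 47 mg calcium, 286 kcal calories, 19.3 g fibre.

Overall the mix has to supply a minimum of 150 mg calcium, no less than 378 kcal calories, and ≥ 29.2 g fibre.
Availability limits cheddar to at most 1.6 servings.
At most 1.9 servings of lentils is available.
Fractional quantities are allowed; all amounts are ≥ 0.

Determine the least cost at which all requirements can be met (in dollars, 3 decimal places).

Let x1 = servings of cheddar, x2 = servings of tofu, x3 = servings of lentils.
Minimize 0.5x1 + 0.73x2 + 0.52x3 s.t.:
  227x1 + 215x2 + 47x3 ≥ 150   (calcium)
  135x1 + 78x2 + 286x3 ≥ 378   (calories)
  0.8x2 + 19.3x3 ≥ 29.2   (fibre)
  x1 ≤ 1.6
  x3 ≤ 1.9
  x1, x2, x3 ≥ 0.
The optimal basis is {cheddar, lentils}; tofu drops out. Binding constraints: calcium and fibre.
Solving gives x1 = 0.3475, x3 = 1.513.
Hence cost = 0.5·0.3475 + 0.52·1.513 = $0.96051.

$0.961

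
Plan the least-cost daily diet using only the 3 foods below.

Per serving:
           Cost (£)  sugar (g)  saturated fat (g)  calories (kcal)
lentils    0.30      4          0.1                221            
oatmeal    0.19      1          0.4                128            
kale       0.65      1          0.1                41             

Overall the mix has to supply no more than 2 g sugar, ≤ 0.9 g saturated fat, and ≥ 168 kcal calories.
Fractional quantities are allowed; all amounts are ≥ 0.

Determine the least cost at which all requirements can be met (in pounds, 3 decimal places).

£0.241

Let x1 = servings of lentils, x2 = servings of oatmeal, x3 = servings of kale.
Minimize 0.3x1 + 0.19x2 + 0.65x3 with:
  4x1 + 1x2 + 1x3 ≤ 2   (sugar)
  0.1x1 + 0.4x2 + 0.1x3 ≤ 0.9   (saturated fat)
  221x1 + 128x2 + 41x3 ≥ 168   (calories)
  x1, x2, x3 ≥ 0.
At the optimum only lentils, oatmeal are positive (kale = 0). There the sugar and calories constraints are tight.
Optimal quantities: lentils = 0.3024 servings, oatmeal = 0.7904 servings.
Objective = 0.3·0.3024 + 0.19·0.7904 = 0.24090.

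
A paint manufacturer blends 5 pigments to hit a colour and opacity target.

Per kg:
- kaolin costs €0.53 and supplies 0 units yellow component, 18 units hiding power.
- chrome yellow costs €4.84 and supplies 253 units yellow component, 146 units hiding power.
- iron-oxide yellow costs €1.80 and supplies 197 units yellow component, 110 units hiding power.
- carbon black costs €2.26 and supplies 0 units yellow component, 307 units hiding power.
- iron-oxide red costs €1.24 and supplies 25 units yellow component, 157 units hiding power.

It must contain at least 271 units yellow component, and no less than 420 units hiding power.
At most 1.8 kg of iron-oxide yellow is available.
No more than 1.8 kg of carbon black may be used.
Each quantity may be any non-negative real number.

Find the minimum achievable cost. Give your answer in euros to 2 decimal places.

€4.38

Let x1 = kg of kaolin, x2 = kg of chrome yellow, x3 = kg of iron-oxide yellow, x4 = kg of carbon black, x5 = kg of iron-oxide red.
Minimise 0.53x1 + 4.84x2 + 1.8x3 + 2.26x4 + 1.24x5 subject to:
  253x2 + 197x3 + 25x5 ≥ 271   (yellow component)
  18x1 + 146x2 + 110x3 + 307x4 + 157x5 ≥ 420   (hiding power)
  x3 ≤ 1.8
  x4 ≤ 1.8
  x1, x2, x3, x4, x5 ≥ 0.
The optimal basis is {iron-oxide yellow, iron-oxide red}; kaolin, chrome yellow, carbon black drop out. Binding constraints: yellow component and hiding power.
That vertex is x3 = 1.137, x5 = 1.878.
Total cost: 1.8·1.137 + 1.24·1.878 = 4.3753.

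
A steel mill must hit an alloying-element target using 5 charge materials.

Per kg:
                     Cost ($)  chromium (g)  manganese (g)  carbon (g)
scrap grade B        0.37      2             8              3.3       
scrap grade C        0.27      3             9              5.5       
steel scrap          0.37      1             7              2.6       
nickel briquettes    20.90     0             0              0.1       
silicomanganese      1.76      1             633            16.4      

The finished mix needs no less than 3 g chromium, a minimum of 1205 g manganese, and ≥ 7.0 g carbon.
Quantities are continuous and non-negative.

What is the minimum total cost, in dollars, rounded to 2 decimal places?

Let x1 = kg of scrap grade B, x2 = kg of scrap grade C, x3 = kg of steel scrap, x4 = kg of nickel briquettes, x5 = kg of silicomanganese.
min 0.37x1 + 0.27x2 + 0.37x3 + 20.9x4 + 1.76x5 s.t.:
  2x1 + 3x2 + 1x3 + 1x5 ≥ 3   (chromium)
  8x1 + 9x2 + 7x3 + 633x5 ≥ 1205   (manganese)
  3.3x1 + 5.5x2 + 2.6x3 + 0.1x4 + 16.4x5 ≥ 7   (carbon)
  x1, x2, x3, x4, x5 ≥ 0.
At the optimum only scrap grade C, silicomanganese are positive (scrap grade B, steel scrap, nickel briquettes = 0). The chromium and manganese requirements are met with equality.
So scrap grade C = 0.3672 kg, silicomanganese = 1.898 kg.
Total cost: 0.27·0.3672 + 1.76·1.898 = 3.4396.

$3.44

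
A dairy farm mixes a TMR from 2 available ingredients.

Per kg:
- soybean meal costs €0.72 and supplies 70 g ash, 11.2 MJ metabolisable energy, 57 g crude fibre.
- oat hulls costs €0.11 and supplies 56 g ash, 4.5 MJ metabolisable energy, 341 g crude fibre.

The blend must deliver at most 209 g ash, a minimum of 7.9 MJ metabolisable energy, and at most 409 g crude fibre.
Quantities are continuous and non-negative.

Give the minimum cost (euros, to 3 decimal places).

Treat it as an LP. Let x1 = kg of soybean meal, x2 = kg of oat hulls.
min 0.72x1 + 0.11x2 subject to:
  70x1 + 56x2 ≤ 209   (ash)
  11.2x1 + 4.5x2 ≥ 7.9   (metabolisable energy)
  57x1 + 341x2 ≤ 409   (crude fibre)
  x1, x2 ≥ 0.
Both inputs are positive at the optimum. The metabolisable energy and crude fibre requirements are met with equality.
Solving gives x1 = 0.2395, x2 = 1.159.
Cost = 0.72·0.2395 + 0.11·1.159 = 0.29993.

€0.300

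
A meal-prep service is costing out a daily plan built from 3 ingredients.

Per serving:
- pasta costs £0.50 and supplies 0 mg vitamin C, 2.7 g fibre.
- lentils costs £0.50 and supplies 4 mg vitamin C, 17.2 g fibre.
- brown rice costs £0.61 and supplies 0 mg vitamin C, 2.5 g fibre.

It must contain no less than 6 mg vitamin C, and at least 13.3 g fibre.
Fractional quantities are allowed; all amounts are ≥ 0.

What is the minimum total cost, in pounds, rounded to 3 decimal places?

This is a linear program. Let x1 = servings of pasta, x2 = servings of lentils, x3 = servings of brown rice.
min 0.5x1 + 0.5x2 + 0.61x3 s.t.:
  4x2 ≥ 6   (vitamin C)
  2.7x1 + 17.2x2 + 2.5x3 ≥ 13.3   (fibre)
  x1, x2, x3 ≥ 0.
The cheapest feasible vertex uses only lentils; pasta, brown rice are not used. Binding constraint: vitamin C.
That vertex is x2 = 1.5.
Cost = 0.5·1.5 = 0.75000.

£0.750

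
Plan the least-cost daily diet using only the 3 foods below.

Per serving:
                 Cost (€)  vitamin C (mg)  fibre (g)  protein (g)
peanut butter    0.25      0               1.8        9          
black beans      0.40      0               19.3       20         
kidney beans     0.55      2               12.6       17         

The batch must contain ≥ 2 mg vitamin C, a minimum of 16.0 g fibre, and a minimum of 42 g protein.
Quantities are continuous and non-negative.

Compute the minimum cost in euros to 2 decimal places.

€1.05

This is a linear program. Let x1 = servings of peanut butter, x2 = servings of black beans, x3 = servings of kidney beans.
min 0.25x1 + 0.4x2 + 0.55x3 s.t.:
  2x3 ≥ 2   (vitamin C)
  1.8x1 + 19.3x2 + 12.6x3 ≥ 16   (fibre)
  9x1 + 20x2 + 17x3 ≥ 42   (protein)
  x1, x2, x3 ≥ 0.
The cheapest feasible vertex uses only black beans, kidney beans; peanut butter is not used. There the vitamin C and protein constraints are tight.
So black beans = 1.25 servings, kidney beans = 1 serving.
Objective = 0.4·1.25 + 0.55·1 = 1.0500.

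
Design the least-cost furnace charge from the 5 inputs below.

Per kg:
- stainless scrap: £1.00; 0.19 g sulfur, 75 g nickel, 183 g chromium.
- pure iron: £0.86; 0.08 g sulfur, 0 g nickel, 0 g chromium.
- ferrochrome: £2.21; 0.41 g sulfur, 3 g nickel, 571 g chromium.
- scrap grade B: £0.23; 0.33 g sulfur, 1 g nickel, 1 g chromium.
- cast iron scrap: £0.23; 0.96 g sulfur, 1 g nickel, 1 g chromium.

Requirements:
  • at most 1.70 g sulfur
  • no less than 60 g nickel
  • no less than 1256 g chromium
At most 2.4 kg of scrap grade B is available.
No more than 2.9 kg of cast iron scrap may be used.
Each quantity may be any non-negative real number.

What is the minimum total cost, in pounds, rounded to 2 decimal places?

Let x1 = kg of stainless scrap, x2 = kg of pure iron, x3 = kg of ferrochrome, x4 = kg of scrap grade B, x5 = kg of cast iron scrap.
Minimise 1x1 + 0.86x2 + 2.21x3 + 0.23x4 + 0.23x5 with:
  0.19x1 + 0.08x2 + 0.41x3 + 0.33x4 + 0.96x5 ≤ 1.7   (sulfur)
  75x1 + 3x3 + 1x4 + 1x5 ≥ 60   (nickel)
  183x1 + 571x3 + 1x4 + 1x5 ≥ 1256   (chromium)
  x4 ≤ 2.4
  x5 ≤ 2.9
  x1, x2, x3, x4, x5 ≥ 0.
The optimal basis is {stainless scrap, ferrochrome}; pure iron, scrap grade B, cast iron scrap drop out. Binding constraints: nickel and chromium.
Optimal quantities: stainless scrap = 0.7213 kg, ferrochrome = 1.968 kg.
Total cost: 1·0.7213 + 2.21·1.968 = 5.0706.

£5.07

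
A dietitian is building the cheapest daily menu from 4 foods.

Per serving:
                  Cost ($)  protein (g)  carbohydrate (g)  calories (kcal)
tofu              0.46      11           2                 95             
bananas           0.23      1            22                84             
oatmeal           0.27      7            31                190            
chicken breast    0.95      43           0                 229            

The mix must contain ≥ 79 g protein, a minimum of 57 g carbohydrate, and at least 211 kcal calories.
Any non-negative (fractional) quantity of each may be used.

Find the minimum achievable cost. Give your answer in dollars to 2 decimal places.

Set it up as a linear program. Let x1 = servings of tofu, x2 = servings of bananas, x3 = servings of oatmeal, x4 = servings of chicken breast.
min 0.46x1 + 0.23x2 + 0.27x3 + 0.95x4 with:
  11x1 + 1x2 + 7x3 + 43x4 ≥ 79   (protein)
  2x1 + 22x2 + 31x3 ≥ 57   (carbohydrate)
  95x1 + 84x2 + 190x3 + 229x4 ≥ 211   (calories)
  x1, x2, x3, x4 ≥ 0.
The cheapest feasible vertex uses only oatmeal, chicken breast; tofu, bananas are not used. The protein and carbohydrate requirements are met with equality.
That vertex is x3 = 1.839, x4 = 1.538.
Hence cost = 0.27·1.839 + 0.95·1.538 = $1.9576.

$1.96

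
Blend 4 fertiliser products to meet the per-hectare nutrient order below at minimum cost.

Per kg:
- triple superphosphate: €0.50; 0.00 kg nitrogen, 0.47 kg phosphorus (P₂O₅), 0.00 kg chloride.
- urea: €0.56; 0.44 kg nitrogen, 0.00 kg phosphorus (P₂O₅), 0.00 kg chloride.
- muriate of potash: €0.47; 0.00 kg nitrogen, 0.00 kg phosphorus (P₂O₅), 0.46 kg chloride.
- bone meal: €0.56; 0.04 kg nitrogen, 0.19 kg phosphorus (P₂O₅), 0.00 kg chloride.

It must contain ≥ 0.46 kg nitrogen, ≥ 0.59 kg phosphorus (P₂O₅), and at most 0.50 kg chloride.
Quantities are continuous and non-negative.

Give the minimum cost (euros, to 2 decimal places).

Treat it as an LP. Let x1 = kg of triple superphosphate, x2 = kg of urea, x3 = kg of muriate of potash, x4 = kg of bone meal.
Minimise 0.5x1 + 0.56x2 + 0.47x3 + 0.56x4 s.t.:
  0.44x2 + 0.04x4 ≥ 0.46   (nitrogen)
  0.47x1 + 0.19x4 ≥ 0.59   (phosphorus (P₂O₅))
  0.46x3 ≤ 0.5   (chloride)
  x1, x2, x3, x4 ≥ 0.
The optimal basis is {triple superphosphate, urea}; muriate of potash, bone meal drop out. The nitrogen and phosphorus (P₂O₅) requirements are met with equality.
Solving gives x1 = 1.255, x2 = 1.045.
Objective = 0.5·1.255 + 0.56·1.045 = 1.2127.

€1.21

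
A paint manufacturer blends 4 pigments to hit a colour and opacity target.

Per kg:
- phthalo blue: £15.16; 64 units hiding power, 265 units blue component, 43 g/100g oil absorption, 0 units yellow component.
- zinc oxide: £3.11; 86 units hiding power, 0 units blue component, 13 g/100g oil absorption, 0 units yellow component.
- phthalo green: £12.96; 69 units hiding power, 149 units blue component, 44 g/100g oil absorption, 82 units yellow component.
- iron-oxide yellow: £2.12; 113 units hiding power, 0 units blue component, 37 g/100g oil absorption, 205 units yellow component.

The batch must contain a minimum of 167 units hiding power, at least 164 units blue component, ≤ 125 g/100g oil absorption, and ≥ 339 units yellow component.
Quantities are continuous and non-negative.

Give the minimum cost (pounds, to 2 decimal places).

£12.89

Treat it as an LP. Let x1 = kg of phthalo blue, x2 = kg of zinc oxide, x3 = kg of phthalo green, x4 = kg of iron-oxide yellow.
Minimize 15.16x1 + 3.11x2 + 12.96x3 + 2.12x4 s.t.:
  64x1 + 86x2 + 69x3 + 113x4 ≥ 167   (hiding power)
  265x1 + 149x3 ≥ 164   (blue component)
  43x1 + 13x2 + 44x3 + 37x4 ≤ 125   (oil absorption)
  82x3 + 205x4 ≥ 339   (yellow component)
  x1, x2, x3, x4 ≥ 0.
The minimum-cost mix takes nothing from zinc oxide, phthalo green — only phthalo blue, iron-oxide yellow. There the blue component and yellow component constraints are tight.
That vertex is x1 = 0.6189, x4 = 1.654.
Hence cost = 15.16·0.6189 + 2.12·1.654 = £12.8890.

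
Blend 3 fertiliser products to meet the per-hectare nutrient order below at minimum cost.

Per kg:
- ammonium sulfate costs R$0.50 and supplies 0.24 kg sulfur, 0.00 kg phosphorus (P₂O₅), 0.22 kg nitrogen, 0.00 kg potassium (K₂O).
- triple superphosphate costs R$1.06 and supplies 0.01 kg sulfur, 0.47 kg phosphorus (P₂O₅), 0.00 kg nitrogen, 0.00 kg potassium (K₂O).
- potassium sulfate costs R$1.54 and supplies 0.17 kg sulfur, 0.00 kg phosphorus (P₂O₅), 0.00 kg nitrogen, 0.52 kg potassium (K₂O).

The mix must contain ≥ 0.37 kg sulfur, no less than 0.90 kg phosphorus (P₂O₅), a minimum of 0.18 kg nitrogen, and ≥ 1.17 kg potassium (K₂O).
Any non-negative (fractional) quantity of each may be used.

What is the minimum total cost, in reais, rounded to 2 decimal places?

R$5.90

Let x1 = kg of ammonium sulfate, x2 = kg of triple superphosphate, x3 = kg of potassium sulfate.
min 0.5x1 + 1.06x2 + 1.54x3 with:
  0.24x1 + 0.01x2 + 0.17x3 ≥ 0.37   (sulfur)
  0.47x2 ≥ 0.9   (phosphorus (P₂O₅))
  0.22x1 ≥ 0.18   (nitrogen)
  0.52x3 ≥ 1.17   (potassium (K₂O))
  x1, x2, x3 ≥ 0.
All 3 inputs are positive at the optimum. Binding constraints: phosphorus (P₂O₅), nitrogen, potassium (K₂O).
Optimal quantities: ammonium sulfate = 0.8182 kg, triple superphosphate = 1.915 kg, potassium sulfate = 2.25 kg.
Total cost: 0.5·0.8182 + 1.06·1.915 + 1.54·2.25 = 5.9040.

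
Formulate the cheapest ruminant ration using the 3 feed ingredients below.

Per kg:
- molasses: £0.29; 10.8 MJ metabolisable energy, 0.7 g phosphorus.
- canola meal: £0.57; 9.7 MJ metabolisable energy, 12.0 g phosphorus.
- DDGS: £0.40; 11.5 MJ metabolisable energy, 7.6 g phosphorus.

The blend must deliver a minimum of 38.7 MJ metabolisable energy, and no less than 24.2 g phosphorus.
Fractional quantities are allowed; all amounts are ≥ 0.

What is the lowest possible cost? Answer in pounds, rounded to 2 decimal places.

£1.33

Let x1 = kg of molasses, x2 = kg of canola meal, x3 = kg of DDGS.
Minimize 0.29x1 + 0.57x2 + 0.4x3 s.t.:
  10.8x1 + 9.7x2 + 11.5x3 ≥ 38.7   (metabolisable energy)
  0.7x1 + 12x2 + 7.6x3 ≥ 24.2   (phosphorus)
  x1, x2, x3 ≥ 0.
The optimal basis is {molasses, DDGS}; canola meal drops out. There the metabolisable energy and phosphorus constraints are tight.
So molasses = 0.2137 kg, DDGS = 3.165 kg.
Objective = 0.29·0.2137 + 0.4·3.165 = 1.3280.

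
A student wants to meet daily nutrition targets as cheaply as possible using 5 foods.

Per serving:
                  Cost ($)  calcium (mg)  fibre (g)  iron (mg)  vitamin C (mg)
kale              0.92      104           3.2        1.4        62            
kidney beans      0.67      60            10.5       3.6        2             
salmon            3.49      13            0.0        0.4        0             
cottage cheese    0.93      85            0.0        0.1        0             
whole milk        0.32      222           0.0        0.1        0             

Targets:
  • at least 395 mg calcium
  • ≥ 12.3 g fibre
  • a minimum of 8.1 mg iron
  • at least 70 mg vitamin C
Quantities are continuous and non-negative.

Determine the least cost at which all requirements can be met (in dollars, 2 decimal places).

Let x1 = servings of kale, x2 = servings of kidney beans, x3 = servings of salmon, x4 = servings of cottage cheese, x5 = servings of whole milk.
Minimise 0.92x1 + 0.67x2 + 3.49x3 + 0.93x4 + 0.32x5 with:
  104x1 + 60x2 + 13x3 + 85x4 + 222x5 ≥ 395   (calcium)
  3.2x1 + 10.5x2 ≥ 12.3   (fibre)
  1.4x1 + 3.6x2 + 0.4x3 + 0.1x4 + 0.1x5 ≥ 8.1   (iron)
  62x1 + 2x2 ≥ 70   (vitamin C)
  x1, x2, x3, x4, x5 ≥ 0.
The cheapest feasible vertex uses only kale, kidney beans, whole milk; salmon, cottage cheese are not used. The calcium, iron, vitamin C requirements are met with equality.
Solving gives x1 = 1.071, x2 = 1.812, x5 = 0.7881.
Objective = 0.92·1.071 + 0.67·1.812 + 0.32·0.7881 = 2.4516.

$2.45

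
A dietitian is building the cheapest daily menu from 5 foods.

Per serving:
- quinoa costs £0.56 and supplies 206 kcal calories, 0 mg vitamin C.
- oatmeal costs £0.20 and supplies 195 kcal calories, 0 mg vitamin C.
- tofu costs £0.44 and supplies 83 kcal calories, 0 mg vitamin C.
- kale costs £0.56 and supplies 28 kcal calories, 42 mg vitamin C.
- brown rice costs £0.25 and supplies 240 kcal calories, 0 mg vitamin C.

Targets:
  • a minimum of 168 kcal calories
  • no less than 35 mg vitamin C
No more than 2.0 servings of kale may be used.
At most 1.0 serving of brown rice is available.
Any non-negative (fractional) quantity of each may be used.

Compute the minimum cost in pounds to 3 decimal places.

Let x1 = servings of quinoa, x2 = servings of oatmeal, x3 = servings of tofu, x4 = servings of kale, x5 = servings of brown rice.
Minimize 0.56x1 + 0.2x2 + 0.44x3 + 0.56x4 + 0.25x5 s.t.:
  206x1 + 195x2 + 83x3 + 28x4 + 240x5 ≥ 168   (calories)
  42x4 ≥ 35   (vitamin C)
  x4 ≤ 2
  x5 ≤ 1
  x1, x2, x3, x4, x5 ≥ 0.
The cheapest feasible vertex uses only oatmeal, kale; quinoa, tofu, brown rice are not used. There the calories and vitamin C constraints are tight.
Solving gives x2 = 0.7419, x4 = 0.8333.
Hence cost = 0.2·0.7419 + 0.56·0.8333 = £0.61503.

£0.615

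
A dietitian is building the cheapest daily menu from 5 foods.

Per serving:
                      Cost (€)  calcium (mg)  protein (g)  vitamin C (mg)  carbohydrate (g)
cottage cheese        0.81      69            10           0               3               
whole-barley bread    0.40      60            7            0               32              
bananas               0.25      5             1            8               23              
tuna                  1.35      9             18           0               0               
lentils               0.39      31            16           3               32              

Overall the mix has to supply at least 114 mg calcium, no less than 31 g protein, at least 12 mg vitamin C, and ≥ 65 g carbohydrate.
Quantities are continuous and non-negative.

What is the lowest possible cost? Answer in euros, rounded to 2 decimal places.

€1.23

Set it up as a linear program. Let x1 = servings of cottage cheese, x2 = servings of whole-barley bread, x3 = servings of bananas, x4 = servings of tuna, x5 = servings of lentils.
min 0.81x1 + 0.4x2 + 0.25x3 + 1.35x4 + 0.39x5 subject to:
  69x1 + 60x2 + 5x3 + 9x4 + 31x5 ≥ 114   (calcium)
  10x1 + 7x2 + 1x3 + 18x4 + 16x5 ≥ 31   (protein)
  8x3 + 3x5 ≥ 12   (vitamin C)
  3x1 + 32x2 + 23x3 + 32x5 ≥ 65   (carbohydrate)
  x1, x2, x3, x4, x5 ≥ 0.
The cheapest feasible vertex uses only whole-barley bread, bananas, lentils; cottage cheese, tuna are not used. There the calcium, protein, vitamin C constraints are tight.
So whole-barley bread = 1.097 servings, bananas = 0.9763 servings, lentils = 1.396 servings.
Cost = 0.4·1.097 + 0.25·0.9763 + 0.39·1.396 = 1.2273.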